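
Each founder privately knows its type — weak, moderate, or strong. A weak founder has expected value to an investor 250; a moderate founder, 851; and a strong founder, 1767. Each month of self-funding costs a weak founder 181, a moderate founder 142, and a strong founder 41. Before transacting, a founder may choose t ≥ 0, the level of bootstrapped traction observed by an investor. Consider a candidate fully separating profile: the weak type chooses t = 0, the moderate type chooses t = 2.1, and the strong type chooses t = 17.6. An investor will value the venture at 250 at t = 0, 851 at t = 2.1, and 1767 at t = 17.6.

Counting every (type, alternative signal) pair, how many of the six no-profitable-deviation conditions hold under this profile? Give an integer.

5

Moderate (own payoff 851 − 142×2.1 = 552.8): to t=0 gives 250 → no gain ✓; to t=17.6 gives 1767 − 142×17.6 = -732.2 → no gain ✓.
Weak (own payoff 250): to t=2.1 gives 851 − 181×2.1 = 470.9 → profitable ✗; to t=17.6 gives 1767 − 181×17.6 = -1418.6 → no gain ✓.
Strong (own payoff 1767 − 41×17.6 = 1045.4): to t=0 gives 250 → no gain ✓; to t=2.1 gives 851 − 41×2.1 = 764.9 → no gain ✓.
5 of the 6 constraints hold; not an equilibrium.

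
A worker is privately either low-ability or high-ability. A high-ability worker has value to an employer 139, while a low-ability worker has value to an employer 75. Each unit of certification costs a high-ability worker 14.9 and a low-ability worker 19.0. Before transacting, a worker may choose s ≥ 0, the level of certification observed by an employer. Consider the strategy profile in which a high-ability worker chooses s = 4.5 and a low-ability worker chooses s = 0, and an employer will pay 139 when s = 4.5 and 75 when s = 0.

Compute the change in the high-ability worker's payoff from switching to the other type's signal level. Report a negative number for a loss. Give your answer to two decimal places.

Playing s = 4.5 the high-ability worker receives 139 − 14.9 × 4.5 = 71.95.
Deviating to s = 0 yields 75 instead.
Gain from deviating: 75 − 71.95 = 3.05.
The gain is positive, so the high-ability type's incentive-compatibility constraint is violated — this profile is not a separating equilibrium.

3.05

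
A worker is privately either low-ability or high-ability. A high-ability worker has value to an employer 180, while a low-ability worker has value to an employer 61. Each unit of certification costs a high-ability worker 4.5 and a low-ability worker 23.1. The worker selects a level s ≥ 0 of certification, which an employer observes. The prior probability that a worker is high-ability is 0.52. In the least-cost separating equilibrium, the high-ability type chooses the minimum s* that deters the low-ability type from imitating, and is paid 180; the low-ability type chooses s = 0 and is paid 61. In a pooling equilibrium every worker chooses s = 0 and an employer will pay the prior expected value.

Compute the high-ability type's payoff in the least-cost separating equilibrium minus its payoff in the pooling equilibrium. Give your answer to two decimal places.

33.94

Least-cost separating signal: s* solves 61 = 180 − 23.1·s*, so s* = (180 − 61)/23.1 ≈ 5.1515.
High-ability type's separating payoff: 180 − 4.5 × s* = 180 − 4.5 × (180 − 61)/23.1 = 180 − 535.5/23.1 ≈ 156.8182.
Pooling payoff: 0.52 × 180 + 0.48 × 61 = 122.88.
Difference: 156.8182 − 122.88 = 33.9382, i.e. 33.94 to two decimal places.
The high-ability type prefers to separate.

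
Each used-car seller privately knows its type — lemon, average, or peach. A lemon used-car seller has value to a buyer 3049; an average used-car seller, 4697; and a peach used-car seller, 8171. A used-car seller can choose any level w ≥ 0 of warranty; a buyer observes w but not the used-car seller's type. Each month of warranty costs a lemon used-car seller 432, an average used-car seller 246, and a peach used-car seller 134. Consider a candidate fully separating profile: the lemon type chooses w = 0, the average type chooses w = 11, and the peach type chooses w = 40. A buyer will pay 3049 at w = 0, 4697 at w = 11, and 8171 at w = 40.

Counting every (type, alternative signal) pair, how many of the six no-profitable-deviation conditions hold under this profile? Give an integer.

3

Peach (own payoff 8171 − 134×40 = 2811): to w=0 gives 3049 → profitable ✗; to w=11 gives 4697 − 134×11 = 3223 → profitable ✗.
Lemon (own payoff 3049): to w=11 gives 4697 − 432×11 = -55 → no gain ✓; to w=40 gives 8171 − 432×40 = -9109 → no gain ✓.
Average (own payoff 4697 − 246×11 = 1991): to w=0 gives 3049 → profitable ✗; to w=40 gives 8171 − 246×40 = -1669 → no gain ✓.
3 of the 6 constraints hold; not an equilibrium.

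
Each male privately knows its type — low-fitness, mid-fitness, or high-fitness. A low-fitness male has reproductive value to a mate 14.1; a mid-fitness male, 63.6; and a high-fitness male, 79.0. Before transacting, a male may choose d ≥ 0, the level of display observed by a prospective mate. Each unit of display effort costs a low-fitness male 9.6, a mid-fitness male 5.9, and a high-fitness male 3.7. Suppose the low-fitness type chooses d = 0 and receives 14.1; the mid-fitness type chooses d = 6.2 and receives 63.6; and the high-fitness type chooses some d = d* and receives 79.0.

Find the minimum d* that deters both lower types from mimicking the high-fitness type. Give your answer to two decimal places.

8.81

Low-fitness type (on-path payoff 14.1) won't mimic when 14.1 ≥ 79.0 − 9.6·d*, i.e. d* ≥ 6.76.
Mid-fitness type (on-path payoff 63.6 − 5.9×6.2 = 27.02) won't mimic when 27.02 ≥ 79.0 − 5.9·d*, i.e. d* ≥ 8.81.
Both must hold, so d* = max(6.76, 8.81) = 8.81. The mid-fitness type's constraint binds.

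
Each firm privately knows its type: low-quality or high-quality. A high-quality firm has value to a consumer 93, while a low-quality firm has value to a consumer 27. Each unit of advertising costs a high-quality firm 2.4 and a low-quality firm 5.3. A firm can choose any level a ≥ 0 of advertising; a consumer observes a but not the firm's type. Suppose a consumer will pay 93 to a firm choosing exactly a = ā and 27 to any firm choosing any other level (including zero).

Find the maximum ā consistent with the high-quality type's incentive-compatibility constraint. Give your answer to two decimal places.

Choosing ā yields the high-quality type 93 − 2.4·ā; choosing zero yields 27.
The high-quality type is indifferent at 93 − 2.4·ā = 27, i.e. ā = (93 − 27) / 2.4 = 27.50.
For any ā above 27.50 the high-quality type would rather pool at zero, so separation collapses.

27.50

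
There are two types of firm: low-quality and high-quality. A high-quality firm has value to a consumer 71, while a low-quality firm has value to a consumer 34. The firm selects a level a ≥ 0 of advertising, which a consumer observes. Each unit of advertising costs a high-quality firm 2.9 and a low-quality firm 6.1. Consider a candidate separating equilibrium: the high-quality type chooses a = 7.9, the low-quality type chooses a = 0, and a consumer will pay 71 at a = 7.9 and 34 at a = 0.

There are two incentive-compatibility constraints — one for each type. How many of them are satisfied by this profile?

2

Low-quality type: stay at 0 → 34; mimic → 71 − 6.1 × 7.9 = 22.81. IC holds (34 ≥ 22.81).
High-quality type: signal → 71 − 2.9 × 7.9 = 48.09; deviate to 0 → 34. IC holds (48.09 ≥ 34).
2 of 2 constraints hold, so this is a separating equilibrium.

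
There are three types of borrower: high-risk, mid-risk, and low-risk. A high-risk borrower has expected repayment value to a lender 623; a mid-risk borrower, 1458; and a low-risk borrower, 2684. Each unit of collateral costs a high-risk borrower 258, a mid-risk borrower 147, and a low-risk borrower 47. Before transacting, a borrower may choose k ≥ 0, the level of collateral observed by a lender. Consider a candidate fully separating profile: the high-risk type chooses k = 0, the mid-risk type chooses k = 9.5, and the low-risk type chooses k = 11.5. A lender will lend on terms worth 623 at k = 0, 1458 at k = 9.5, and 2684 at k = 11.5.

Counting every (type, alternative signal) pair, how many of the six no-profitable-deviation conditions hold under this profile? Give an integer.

Low-risk (own payoff 2684 − 47×11.5 = 2143.5): to k=0 gives 623 → no gain ✓; to k=9.5 gives 1458 − 47×9.5 = 1011.5 → no gain ✓.
High-risk (own payoff 623): to k=9.5 gives 1458 − 258×9.5 = -993 → no gain ✓; to k=11.5 gives 2684 − 258×11.5 = -283 → no gain ✓.
Mid-risk (own payoff 1458 − 147×9.5 = 61.5): to k=0 gives 623 → profitable ✗; to k=11.5 gives 2684 − 147×11.5 = 993.5 → profitable ✗.
4 of the 6 constraints hold; not an equilibrium.

4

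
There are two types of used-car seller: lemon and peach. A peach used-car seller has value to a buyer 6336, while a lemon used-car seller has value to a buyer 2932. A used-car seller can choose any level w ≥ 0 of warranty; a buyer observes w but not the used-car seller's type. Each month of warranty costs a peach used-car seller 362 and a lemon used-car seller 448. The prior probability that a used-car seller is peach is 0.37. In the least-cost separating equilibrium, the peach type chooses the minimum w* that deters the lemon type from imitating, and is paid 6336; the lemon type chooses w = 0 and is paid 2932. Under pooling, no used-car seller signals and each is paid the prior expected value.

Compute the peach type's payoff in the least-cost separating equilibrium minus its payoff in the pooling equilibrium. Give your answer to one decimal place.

-606.0

Least-cost separating signal: w* solves 2932 = 6336 − 448·w*, so w* = (6336 − 2932)/448 ≈ 7.5982.
Peach type's separating payoff: 6336 − 362 × w* = 6336 − 362 × (6336 − 2932)/448 = 6336 − 1232248/448 ≈ 3585.446.
Pooling payoff: 0.37 × 6336 + 0.63 × 2932 = 4191.48.
Difference: 3585.446 − 4191.48 = -606.034, i.e. -606.0 to one decimal place.
The peach type would prefer the pooling outcome.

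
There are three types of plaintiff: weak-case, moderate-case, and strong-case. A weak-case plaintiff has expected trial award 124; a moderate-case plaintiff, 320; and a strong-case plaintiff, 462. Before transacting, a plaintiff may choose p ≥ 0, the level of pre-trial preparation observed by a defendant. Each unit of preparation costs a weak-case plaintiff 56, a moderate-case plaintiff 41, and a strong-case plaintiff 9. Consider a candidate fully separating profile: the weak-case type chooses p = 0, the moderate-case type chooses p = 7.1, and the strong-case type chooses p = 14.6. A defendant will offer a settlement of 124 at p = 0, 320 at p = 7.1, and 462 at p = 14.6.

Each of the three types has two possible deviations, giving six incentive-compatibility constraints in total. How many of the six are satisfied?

Strong-case (own payoff 462 − 9×14.6 = 330.6): to p=0 gives 124 → no gain ✓; to p=7.1 gives 320 − 9×7.1 = 256.1 → no gain ✓.
Weak-case (own payoff 124): to p=7.1 gives 320 − 56×7.1 = -77.6 → no gain ✓; to p=14.6 gives 462 − 56×14.6 = -355.6 → no gain ✓.
Moderate-case (own payoff 320 − 41×7.1 = 28.9): to p=0 gives 124 → profitable ✗; to p=14.6 gives 462 − 41×14.6 = -136.6 → no gain ✓.
5 of the 6 constraints hold; not an equilibrium.

5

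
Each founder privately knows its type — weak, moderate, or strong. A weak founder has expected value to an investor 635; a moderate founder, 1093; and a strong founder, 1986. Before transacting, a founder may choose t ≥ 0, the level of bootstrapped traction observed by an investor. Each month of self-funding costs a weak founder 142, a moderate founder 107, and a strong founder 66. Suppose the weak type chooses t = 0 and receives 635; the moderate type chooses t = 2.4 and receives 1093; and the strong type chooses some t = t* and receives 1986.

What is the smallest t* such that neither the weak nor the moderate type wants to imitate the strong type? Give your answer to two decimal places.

10.75

Weak type (on-path payoff 635) won't mimic when 635 ≥ 1986 − 142·t*, i.e. t* ≥ 9.51.
Moderate type (on-path payoff 1093 − 107×2.4 = 836.2) won't mimic when 836.2 ≥ 1986 − 107·t*, i.e. t* ≥ 10.75.
Both must hold, so t* = max(9.51, 10.75) = 10.75. The moderate type's constraint binds.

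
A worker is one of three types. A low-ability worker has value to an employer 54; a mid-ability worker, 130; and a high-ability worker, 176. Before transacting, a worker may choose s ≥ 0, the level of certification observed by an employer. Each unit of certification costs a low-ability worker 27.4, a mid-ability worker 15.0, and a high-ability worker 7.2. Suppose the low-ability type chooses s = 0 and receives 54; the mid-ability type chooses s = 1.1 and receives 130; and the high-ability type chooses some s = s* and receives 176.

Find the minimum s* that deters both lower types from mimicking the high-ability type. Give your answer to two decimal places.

4.45

Low-ability type (on-path payoff 54) won't mimic when 54 ≥ 176 − 27.4·s*, i.e. s* ≥ 4.45.
Mid-ability type (on-path payoff 130 − 15.0×1.1 = 113.5) won't mimic when 113.5 ≥ 176 − 15.0·s*, i.e. s* ≥ 4.17.
Both must hold, so s* = max(4.45, 4.17) = 4.45. The low-ability type's constraint binds.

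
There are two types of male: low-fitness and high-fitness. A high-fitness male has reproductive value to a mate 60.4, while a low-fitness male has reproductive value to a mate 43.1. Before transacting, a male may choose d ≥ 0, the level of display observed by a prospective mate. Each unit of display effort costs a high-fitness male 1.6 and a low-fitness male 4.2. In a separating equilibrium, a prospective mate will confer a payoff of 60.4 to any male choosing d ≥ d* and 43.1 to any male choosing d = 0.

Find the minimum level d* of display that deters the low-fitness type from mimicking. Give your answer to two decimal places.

4.12

A low-fitness male choosing d = 0 receives 43.1.
Imitating at d* instead would pay 60.4 at cost 4.2·d*, netting 60.4 − 4.2·d*.
Indifference: 43.1 = 60.4 − 4.2·d*, so d* = (60.4 − 43.1) / 4.2 ≈ 4.12.
At d* the low-fitness type's incentive constraint just binds; the high-fitness type strictly prefers d* since its per-unit cost is lower.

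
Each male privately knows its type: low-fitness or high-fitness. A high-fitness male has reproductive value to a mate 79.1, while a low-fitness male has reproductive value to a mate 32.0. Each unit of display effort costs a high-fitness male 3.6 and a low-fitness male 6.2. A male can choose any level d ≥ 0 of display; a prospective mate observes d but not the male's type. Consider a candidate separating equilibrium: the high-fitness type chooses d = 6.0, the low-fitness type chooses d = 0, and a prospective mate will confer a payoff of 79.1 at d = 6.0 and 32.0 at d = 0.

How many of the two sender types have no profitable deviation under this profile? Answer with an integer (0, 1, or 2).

1

Low-fitness type: stay at 0 → 32.0; mimic → 79.1 − 6.2 × 6.0 = 41.9. IC fails (32.0 < 41.9).
High-fitness type: signal → 79.1 − 3.6 × 6.0 = 57.5; deviate to 0 → 32.0. IC holds (57.5 ≥ 32.0).
1 of 2 constraints hold, so this profile is not an equilibrium.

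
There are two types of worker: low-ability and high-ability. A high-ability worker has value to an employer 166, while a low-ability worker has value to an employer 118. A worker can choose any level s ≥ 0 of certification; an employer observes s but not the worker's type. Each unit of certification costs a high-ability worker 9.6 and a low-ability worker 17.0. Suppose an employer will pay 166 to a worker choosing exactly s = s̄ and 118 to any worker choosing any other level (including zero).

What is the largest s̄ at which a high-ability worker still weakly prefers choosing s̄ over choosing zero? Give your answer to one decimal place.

5.0

Choosing s̄ yields the high-ability type 166 − 9.6·s̄; choosing zero yields 118.
The high-ability type is indifferent at 166 − 9.6·s̄ = 118, i.e. s̄ = (166 − 118) / 9.6 = 5.0.
For any s̄ above 5.0 the high-ability type would rather pool at zero, so separation collapses.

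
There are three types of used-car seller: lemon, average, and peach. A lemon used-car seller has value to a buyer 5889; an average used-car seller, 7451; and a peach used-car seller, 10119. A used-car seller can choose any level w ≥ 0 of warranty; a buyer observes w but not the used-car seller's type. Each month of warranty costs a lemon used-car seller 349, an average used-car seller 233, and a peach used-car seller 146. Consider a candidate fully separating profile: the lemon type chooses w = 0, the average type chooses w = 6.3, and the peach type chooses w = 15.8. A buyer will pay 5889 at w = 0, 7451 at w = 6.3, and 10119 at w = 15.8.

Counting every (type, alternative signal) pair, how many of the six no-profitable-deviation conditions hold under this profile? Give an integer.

Average (own payoff 7451 − 233×6.3 = 5983.1): to w=0 gives 5889 → no gain ✓; to w=15.8 gives 10119 − 233×15.8 = 6437.6 → profitable ✗.
Peach (own payoff 10119 − 146×15.8 = 7812.2): to w=0 gives 5889 → no gain ✓; to w=6.3 gives 7451 − 146×6.3 = 6531.2 → no gain ✓.
Lemon (own payoff 5889): to w=6.3 gives 7451 − 349×6.3 = 5252.3 → no gain ✓; to w=15.8 gives 10119 − 349×15.8 = 4604.8 → no gain ✓.
5 of the 6 constraints hold; not an equilibrium.

5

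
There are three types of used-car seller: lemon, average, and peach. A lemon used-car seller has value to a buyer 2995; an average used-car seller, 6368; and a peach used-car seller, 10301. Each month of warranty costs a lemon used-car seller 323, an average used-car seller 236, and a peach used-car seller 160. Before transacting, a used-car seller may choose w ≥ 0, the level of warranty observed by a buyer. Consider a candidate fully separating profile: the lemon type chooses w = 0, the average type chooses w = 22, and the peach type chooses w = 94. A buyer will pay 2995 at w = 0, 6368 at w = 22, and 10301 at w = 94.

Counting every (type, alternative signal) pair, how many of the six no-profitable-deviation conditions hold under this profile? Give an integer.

Average (own payoff 6368 − 236×22 = 1176): to w=0 gives 2995 → profitable ✗; to w=94 gives 10301 − 236×94 = -11883 → no gain ✓.
Peach (own payoff 10301 − 160×94 = -4739): to w=0 gives 2995 → profitable ✗; to w=22 gives 6368 − 160×22 = 2848 → profitable ✗.
Lemon (own payoff 2995): to w=22 gives 6368 − 323×22 = -738 → no gain ✓; to w=94 gives 10301 − 323×94 = -20061 → no gain ✓.
3 of the 6 constraints hold; not an equilibrium.

3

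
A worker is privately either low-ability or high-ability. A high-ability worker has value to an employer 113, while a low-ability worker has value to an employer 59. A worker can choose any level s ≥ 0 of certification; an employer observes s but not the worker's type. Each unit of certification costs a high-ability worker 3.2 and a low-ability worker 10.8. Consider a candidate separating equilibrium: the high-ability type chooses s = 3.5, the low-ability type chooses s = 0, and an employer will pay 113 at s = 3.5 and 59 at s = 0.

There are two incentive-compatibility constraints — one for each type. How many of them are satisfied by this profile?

1

High-ability type: signal → 113 − 3.2 × 3.5 = 101.8; deviate to 0 → 59. IC holds (101.8 ≥ 59).
Low-ability type: stay at 0 → 59; mimic → 113 − 10.8 × 3.5 = 75.2. IC fails (59 < 75.2).
1 of 2 constraints hold, so this profile is not an equilibrium.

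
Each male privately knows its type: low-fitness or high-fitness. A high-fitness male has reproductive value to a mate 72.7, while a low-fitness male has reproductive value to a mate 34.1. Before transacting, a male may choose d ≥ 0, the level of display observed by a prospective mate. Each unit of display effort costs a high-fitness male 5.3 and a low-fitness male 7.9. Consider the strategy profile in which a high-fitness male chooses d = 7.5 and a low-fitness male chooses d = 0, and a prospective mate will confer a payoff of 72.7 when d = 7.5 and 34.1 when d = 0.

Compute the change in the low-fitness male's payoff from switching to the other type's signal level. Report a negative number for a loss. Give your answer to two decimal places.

Playing d = 0 the low-fitness male receives 34.1.
Deviating to d = 7.5 brings payment 72.7 at cost 7.9 × 7.5 = 59.25, netting 13.45.
Gain from deviating: 13.45 − 34.1 = -20.65.
The gain is negative, so the low-fitness type's incentive-compatibility constraint is satisfied.

-20.65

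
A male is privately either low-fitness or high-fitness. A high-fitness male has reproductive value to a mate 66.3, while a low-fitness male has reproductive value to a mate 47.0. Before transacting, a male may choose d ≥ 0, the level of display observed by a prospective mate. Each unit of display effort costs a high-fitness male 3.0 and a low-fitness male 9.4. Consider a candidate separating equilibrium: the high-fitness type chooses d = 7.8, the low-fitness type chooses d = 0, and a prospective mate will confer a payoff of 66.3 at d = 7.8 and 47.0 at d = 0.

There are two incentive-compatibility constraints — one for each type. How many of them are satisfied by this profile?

High-fitness type: signal → 66.3 − 3.0 × 7.8 = 42.9; deviate to 0 → 47.0. IC fails (42.9 < 47.0).
Low-fitness type: stay at 0 → 47.0; mimic → 66.3 − 9.4 × 7.8 = -7.02. IC holds (47.0 ≥ -7.02).
1 of 2 constraints hold, so this profile is not an equilibrium.

1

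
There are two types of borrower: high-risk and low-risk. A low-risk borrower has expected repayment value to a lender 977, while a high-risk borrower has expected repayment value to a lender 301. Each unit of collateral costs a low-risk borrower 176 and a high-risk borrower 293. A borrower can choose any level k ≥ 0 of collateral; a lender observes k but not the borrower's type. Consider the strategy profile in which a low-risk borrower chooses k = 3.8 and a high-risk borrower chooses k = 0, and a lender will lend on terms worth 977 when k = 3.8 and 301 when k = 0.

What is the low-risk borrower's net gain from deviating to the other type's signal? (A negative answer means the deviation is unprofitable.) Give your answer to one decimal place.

-7.2

Playing k = 3.8 the low-risk borrower receives 977 − 176 × 3.8 = 308.2.
Deviating to k = 0 yields 301 instead.
Gain from deviating: 301 − 308.2 = -7.2.
The gain is negative, so the low-risk type's incentive-compatibility constraint is satisfied.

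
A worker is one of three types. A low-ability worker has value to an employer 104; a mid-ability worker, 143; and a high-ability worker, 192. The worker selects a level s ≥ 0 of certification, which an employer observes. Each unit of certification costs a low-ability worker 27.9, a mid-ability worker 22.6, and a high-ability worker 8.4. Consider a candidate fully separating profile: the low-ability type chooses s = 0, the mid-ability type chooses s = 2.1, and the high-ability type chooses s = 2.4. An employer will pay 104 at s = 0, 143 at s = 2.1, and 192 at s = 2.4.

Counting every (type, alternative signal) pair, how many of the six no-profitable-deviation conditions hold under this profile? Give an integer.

Mid-ability (own payoff 143 − 22.6×2.1 = 95.54): to s=0 gives 104 → profitable ✗; to s=2.4 gives 192 − 22.6×2.4 = 137.76 → profitable ✗.
High-ability (own payoff 192 − 8.4×2.4 = 171.84): to s=0 gives 104 → no gain ✓; to s=2.1 gives 143 − 8.4×2.1 = 125.36 → no gain ✓.
Low-ability (own payoff 104): to s=2.1 gives 143 − 27.9×2.1 = 84.41 → no gain ✓; to s=2.4 gives 192 − 27.9×2.4 = 125.04 → profitable ✗.
3 of the 6 constraints hold; not an equilibrium.

3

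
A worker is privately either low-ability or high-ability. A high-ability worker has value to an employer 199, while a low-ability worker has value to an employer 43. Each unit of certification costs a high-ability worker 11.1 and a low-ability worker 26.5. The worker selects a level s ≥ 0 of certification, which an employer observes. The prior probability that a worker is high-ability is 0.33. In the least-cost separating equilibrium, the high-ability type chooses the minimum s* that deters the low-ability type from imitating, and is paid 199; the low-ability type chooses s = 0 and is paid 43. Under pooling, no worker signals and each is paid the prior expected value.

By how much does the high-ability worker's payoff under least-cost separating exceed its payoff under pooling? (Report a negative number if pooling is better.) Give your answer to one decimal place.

39.2

Least-cost separating signal: s* solves 43 = 199 − 26.5·s*, so s* = (199 − 43)/26.5 ≈ 5.8868.
High-ability type's separating payoff: 199 − 11.1 × s* = 199 − 11.1 × (199 − 43)/26.5 = 199 − 1731.6/26.5 ≈ 133.657.
Pooling payoff: 0.33 × 199 + 0.67 × 43 = 94.48.
Difference: 133.657 − 94.48 = 39.177, i.e. 39.2 to one decimal place.
The high-ability type prefers to separate.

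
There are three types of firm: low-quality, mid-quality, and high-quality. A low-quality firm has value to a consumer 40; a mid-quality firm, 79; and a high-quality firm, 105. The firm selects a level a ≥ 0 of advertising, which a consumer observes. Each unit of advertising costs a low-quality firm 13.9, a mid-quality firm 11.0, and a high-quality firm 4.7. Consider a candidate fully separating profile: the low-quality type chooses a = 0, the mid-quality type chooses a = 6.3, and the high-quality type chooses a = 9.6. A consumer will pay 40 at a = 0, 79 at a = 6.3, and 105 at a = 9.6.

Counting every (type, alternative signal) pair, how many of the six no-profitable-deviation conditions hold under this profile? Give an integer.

5

High-quality (own payoff 105 − 4.7×9.6 = 59.88): to a=0 gives 40 → no gain ✓; to a=6.3 gives 79 − 4.7×6.3 = 49.39 → no gain ✓.
Low-quality (own payoff 40): to a=6.3 gives 79 − 13.9×6.3 = -8.57 → no gain ✓; to a=9.6 gives 105 − 13.9×9.6 = -28.44 → no gain ✓.
Mid-quality (own payoff 79 − 11.0×6.3 = 9.7): to a=0 gives 40 → profitable ✗; to a=9.6 gives 105 − 11.0×9.6 = -0.6 → no gain ✓.
5 of the 6 constraints hold; not an equilibrium.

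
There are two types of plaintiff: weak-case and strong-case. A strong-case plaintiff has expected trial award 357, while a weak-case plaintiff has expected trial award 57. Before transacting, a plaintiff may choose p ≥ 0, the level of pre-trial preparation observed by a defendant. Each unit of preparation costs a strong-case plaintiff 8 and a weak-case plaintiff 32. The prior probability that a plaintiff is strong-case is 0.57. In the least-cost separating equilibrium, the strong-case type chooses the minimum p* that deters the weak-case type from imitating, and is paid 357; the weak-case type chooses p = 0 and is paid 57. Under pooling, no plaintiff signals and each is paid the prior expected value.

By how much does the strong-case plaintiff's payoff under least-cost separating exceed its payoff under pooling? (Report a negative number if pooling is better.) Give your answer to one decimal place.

54.0

Least-cost separating signal: p* solves 57 = 357 − 32·p*, so p* = (357 − 57)/32 = 9.375.
Strong-case type's separating payoff: 357 − 8 × p* = 357 − 8 × (357 − 57)/32 = 357 − 2400/32 = 282.
Pooling payoff: 0.57 × 357 + 0.43 × 57 = 228.
Difference: 282 − 228 = 54.0.
The strong-case type prefers to separate.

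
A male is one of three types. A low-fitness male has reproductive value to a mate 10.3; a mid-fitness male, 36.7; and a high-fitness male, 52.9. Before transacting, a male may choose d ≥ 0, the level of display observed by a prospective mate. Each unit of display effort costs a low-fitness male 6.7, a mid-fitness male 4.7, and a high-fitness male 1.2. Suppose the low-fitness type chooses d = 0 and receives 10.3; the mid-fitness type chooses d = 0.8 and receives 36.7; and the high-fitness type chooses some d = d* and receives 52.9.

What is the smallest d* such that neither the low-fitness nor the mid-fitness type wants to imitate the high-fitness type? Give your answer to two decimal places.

6.36

Low-fitness type (on-path payoff 10.3) won't mimic when 10.3 ≥ 52.9 − 6.7·d*, i.e. d* ≥ 6.36.
Mid-fitness type (on-path payoff 36.7 − 4.7×0.8 = 32.94) won't mimic when 32.94 ≥ 52.9 − 4.7·d*, i.e. d* ≥ 4.25.
Both must hold, so d* = max(6.36, 4.25) = 6.36. The low-fitness type's constraint binds.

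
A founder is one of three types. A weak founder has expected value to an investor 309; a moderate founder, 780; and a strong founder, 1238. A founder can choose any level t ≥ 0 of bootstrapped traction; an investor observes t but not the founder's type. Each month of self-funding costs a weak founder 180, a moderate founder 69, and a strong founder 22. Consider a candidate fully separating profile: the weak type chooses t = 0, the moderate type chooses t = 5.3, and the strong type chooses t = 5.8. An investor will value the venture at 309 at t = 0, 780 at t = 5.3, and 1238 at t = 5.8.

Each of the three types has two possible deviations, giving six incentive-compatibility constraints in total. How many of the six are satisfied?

5

Strong (own payoff 1238 − 22×5.8 = 1110.4): to t=0 gives 309 → no gain ✓; to t=5.3 gives 780 − 22×5.3 = 663.4 → no gain ✓.
Moderate (own payoff 780 − 69×5.3 = 414.3): to t=0 gives 309 → no gain ✓; to t=5.8 gives 1238 − 69×5.8 = 837.8 → profitable ✗.
Weak (own payoff 309): to t=5.3 gives 780 − 180×5.3 = -174 → no gain ✓; to t=5.8 gives 1238 − 180×5.8 = 194 → no gain ✓.
5 of the 6 constraints hold; not an equilibrium.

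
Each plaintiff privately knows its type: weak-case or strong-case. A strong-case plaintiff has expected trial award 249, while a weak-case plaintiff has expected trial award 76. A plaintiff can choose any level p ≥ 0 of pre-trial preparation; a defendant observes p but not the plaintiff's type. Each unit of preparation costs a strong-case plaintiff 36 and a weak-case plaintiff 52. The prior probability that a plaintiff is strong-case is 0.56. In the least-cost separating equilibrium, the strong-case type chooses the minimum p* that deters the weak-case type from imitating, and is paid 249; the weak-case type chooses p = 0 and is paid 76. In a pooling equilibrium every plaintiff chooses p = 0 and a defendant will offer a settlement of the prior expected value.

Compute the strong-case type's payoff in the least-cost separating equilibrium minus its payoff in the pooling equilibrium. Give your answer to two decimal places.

-43.65

Least-cost separating signal: p* solves 76 = 249 − 52·p*, so p* = (249 − 76)/52 ≈ 3.3269.
Strong-case type's separating payoff: 249 − 36 × p* = 249 − 36 × (249 − 76)/52 = 249 − 6228/52 ≈ 129.2308.
Pooling payoff: 0.56 × 249 + 0.44 × 76 = 172.88.
Difference: 129.2308 − 172.88 = -43.6492, i.e. -43.65 to two decimal places.
The strong-case type would prefer the pooling outcome.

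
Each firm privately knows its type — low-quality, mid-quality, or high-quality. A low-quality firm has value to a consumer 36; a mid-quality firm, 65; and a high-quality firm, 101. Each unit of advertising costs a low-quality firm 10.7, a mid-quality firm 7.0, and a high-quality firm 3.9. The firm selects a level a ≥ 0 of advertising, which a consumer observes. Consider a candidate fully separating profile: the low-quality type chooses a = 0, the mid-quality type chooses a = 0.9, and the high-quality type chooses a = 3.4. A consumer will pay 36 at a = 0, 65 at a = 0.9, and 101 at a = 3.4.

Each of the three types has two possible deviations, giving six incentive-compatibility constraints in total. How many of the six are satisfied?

Mid-quality (own payoff 65 − 7.0×0.9 = 58.7): to a=0 gives 36 → no gain ✓; to a=3.4 gives 101 − 7.0×3.4 = 77.2 → profitable ✗.
Low-quality (own payoff 36): to a=0.9 gives 65 − 10.7×0.9 = 55.37 → profitable ✗; to a=3.4 gives 101 − 10.7×3.4 = 64.62 → profitable ✗.
High-quality (own payoff 101 − 3.9×3.4 = 87.74): to a=0 gives 36 → no gain ✓; to a=0.9 gives 65 − 3.9×0.9 = 61.49 → no gain ✓.
3 of the 6 constraints hold; not an equilibrium.

3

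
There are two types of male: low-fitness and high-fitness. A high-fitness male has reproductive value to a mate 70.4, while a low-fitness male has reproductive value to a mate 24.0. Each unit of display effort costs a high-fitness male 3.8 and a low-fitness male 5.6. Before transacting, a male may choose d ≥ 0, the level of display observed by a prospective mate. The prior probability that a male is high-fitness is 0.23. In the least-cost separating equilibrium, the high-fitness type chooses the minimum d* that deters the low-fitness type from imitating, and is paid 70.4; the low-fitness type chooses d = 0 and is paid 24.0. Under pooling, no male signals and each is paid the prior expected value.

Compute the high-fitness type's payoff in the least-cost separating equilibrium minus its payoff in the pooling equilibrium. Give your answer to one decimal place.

Least-cost separating signal: d* solves 24.0 = 70.4 − 5.6·d*, so d* = (70.4 − 24.0)/5.6 ≈ 8.2857.
High-fitness type's separating payoff: 70.4 − 3.8 × d* = 70.4 − 3.8 × (70.4 − 24.0)/5.6 = 70.4 − 176.32/5.6 ≈ 38.914.
Pooling payoff: 0.23 × 70.4 + 0.77 × 24.0 = 34.672.
Difference: 38.914 − 34.672 = 4.242, i.e. 4.2 to one decimal place.
The high-fitness type prefers to separate.

4.2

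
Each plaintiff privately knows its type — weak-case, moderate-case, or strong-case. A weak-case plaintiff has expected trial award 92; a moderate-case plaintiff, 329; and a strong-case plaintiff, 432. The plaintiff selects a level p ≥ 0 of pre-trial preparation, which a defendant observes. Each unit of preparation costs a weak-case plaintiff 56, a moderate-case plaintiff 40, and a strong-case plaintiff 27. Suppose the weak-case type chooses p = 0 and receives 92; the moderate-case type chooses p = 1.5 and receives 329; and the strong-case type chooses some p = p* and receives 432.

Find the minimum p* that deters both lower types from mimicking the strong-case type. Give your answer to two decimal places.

Moderate-case type (on-path payoff 329 − 40×1.5 = 269) won't mimic when 269 ≥ 432 − 40·p*, i.e. p* ≥ 4.08.
Weak-case type (on-path payoff 92) won't mimic when 92 ≥ 432 − 56·p*, i.e. p* ≥ 6.07.
Both must hold, so p* = max(6.07, 4.08) = 6.07. The weak-case type's constraint binds.

6.07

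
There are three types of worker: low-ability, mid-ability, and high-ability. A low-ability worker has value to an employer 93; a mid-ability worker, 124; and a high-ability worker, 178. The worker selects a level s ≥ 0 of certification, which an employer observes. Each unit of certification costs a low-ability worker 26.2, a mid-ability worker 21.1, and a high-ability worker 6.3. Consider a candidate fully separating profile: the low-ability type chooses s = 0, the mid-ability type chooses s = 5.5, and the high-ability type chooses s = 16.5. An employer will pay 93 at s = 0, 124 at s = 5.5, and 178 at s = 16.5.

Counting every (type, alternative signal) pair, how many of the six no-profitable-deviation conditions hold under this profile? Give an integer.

Low-ability (own payoff 93): to s=5.5 gives 124 − 26.2×5.5 = -20.1 → no gain ✓; to s=16.5 gives 178 − 26.2×16.5 = -254.3 → no gain ✓.
Mid-ability (own payoff 124 − 21.1×5.5 = 7.95): to s=0 gives 93 → profitable ✗; to s=16.5 gives 178 − 21.1×16.5 = -170.15 → no gain ✓.
High-ability (own payoff 178 − 6.3×16.5 = 74.05): to s=0 gives 93 → profitable ✗; to s=5.5 gives 124 − 6.3×5.5 = 89.35 → profitable ✗.
3 of the 6 constraints hold; not an equilibrium.

3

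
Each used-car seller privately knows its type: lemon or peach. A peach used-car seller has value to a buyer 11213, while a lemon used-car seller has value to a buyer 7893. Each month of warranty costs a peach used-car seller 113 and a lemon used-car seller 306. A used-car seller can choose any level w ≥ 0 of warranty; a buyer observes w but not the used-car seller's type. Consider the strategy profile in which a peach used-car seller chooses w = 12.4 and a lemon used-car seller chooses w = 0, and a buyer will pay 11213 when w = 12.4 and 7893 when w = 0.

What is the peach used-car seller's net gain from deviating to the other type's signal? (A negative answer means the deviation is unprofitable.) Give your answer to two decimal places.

Playing w = 12.4 the peach used-car seller receives 11213 − 113 × 12.4 = 9811.8.
Deviating to w = 0 yields 7893 instead.
Gain from deviating: 7893 − 9811.8 = -1918.80.
The gain is negative, so the peach type's incentive-compatibility constraint is satisfied.

-1918.80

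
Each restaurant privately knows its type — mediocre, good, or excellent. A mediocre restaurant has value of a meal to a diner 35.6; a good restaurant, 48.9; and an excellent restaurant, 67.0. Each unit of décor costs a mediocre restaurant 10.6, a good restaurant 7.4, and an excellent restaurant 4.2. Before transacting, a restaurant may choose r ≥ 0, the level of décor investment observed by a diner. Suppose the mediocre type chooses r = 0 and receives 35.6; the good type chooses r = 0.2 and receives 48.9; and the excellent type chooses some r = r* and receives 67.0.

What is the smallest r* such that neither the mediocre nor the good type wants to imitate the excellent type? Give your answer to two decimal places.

2.96

Mediocre type (on-path payoff 35.6) won't mimic when 35.6 ≥ 67.0 − 10.6·r*, i.e. r* ≥ 2.96.
Good type (on-path payoff 48.9 − 7.4×0.2 = 47.42) won't mimic when 47.42 ≥ 67.0 − 7.4·r*, i.e. r* ≥ 2.65.
Both must hold, so r* = max(2.96, 2.65) = 2.96. The mediocre type's constraint binds.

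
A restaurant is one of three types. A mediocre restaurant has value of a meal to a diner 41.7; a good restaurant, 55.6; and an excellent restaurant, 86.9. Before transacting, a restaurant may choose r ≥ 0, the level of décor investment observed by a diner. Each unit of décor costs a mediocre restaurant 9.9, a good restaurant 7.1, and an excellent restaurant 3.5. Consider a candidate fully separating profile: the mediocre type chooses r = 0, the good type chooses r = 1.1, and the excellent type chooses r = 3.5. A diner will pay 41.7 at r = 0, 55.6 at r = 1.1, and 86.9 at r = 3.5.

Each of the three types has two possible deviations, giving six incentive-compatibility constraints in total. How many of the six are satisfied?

Good (own payoff 55.6 − 7.1×1.1 = 47.79): to r=0 gives 41.7 → no gain ✓; to r=3.5 gives 86.9 − 7.1×3.5 = 62.05 → profitable ✗.
Excellent (own payoff 86.9 − 3.5×3.5 = 74.65): to r=0 gives 41.7 → no gain ✓; to r=1.1 gives 55.6 − 3.5×1.1 = 51.75 → no gain ✓.
Mediocre (own payoff 41.7): to r=1.1 gives 55.6 − 9.9×1.1 = 44.71 → profitable ✗; to r=3.5 gives 86.9 − 9.9×3.5 = 52.25 → profitable ✗.
3 of the 6 constraints hold; not an equilibrium.

3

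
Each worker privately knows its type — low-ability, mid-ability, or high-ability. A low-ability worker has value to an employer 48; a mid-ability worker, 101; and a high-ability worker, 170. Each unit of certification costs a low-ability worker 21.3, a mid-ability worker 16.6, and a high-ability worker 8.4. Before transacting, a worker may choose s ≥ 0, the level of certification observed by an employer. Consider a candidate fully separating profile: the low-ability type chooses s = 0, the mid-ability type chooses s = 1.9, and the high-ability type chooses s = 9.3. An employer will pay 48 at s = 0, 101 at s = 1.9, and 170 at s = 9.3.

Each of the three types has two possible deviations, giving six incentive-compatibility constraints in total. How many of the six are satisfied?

5

Mid-ability (own payoff 101 − 16.6×1.9 = 69.46): to s=0 gives 48 → no gain ✓; to s=9.3 gives 170 − 16.6×9.3 = 15.62 → no gain ✓.
Low-ability (own payoff 48): to s=1.9 gives 101 − 21.3×1.9 = 60.53 → profitable ✗; to s=9.3 gives 170 − 21.3×9.3 = -28.09 → no gain ✓.
High-ability (own payoff 170 − 8.4×9.3 = 91.88): to s=0 gives 48 → no gain ✓; to s=1.9 gives 101 − 8.4×1.9 = 85.04 → no gain ✓.
5 of the 6 constraints hold; not an equilibrium.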